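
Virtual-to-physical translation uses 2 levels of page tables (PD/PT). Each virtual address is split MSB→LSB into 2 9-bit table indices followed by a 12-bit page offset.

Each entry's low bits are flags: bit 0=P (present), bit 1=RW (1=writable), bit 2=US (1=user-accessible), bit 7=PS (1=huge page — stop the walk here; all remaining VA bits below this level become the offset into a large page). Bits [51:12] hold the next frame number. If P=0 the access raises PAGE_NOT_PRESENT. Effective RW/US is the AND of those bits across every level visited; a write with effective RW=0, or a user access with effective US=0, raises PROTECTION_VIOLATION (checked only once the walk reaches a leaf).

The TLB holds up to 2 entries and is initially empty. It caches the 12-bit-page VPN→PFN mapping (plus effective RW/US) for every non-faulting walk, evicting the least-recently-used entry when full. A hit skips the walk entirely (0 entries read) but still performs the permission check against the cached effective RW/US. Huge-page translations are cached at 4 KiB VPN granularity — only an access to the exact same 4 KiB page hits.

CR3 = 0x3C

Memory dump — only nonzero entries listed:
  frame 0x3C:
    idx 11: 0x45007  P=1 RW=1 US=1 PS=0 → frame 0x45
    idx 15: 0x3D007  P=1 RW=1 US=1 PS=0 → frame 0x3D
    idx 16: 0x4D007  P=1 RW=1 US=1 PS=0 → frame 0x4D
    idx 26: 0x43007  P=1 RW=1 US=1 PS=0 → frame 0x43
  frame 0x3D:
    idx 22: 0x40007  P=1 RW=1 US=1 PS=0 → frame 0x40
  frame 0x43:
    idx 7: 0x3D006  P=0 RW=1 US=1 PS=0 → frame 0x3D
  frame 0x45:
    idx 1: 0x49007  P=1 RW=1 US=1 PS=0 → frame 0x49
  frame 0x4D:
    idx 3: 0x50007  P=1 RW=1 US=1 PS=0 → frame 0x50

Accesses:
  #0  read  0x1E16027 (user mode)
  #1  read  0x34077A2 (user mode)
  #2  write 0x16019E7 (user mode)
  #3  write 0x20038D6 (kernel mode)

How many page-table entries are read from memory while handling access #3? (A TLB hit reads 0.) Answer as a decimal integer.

Walk each access:
#0 VA=0x1E16027 (r,user):
  L0: frame=0x3C idx=15 entry=0x3D007 [P=1 RW=1 US=1 PS=0]
  L1: frame=0x3D idx=22 entry=0x40007 [P=1 RW=1 US=1 PS=0]
  ✓ 0x40027  — 2 lookups
#1 VA=0x34077A2 (r,user):
  L0: frame=0x3C idx=26 entry=0x43007 [P=1 RW=1 US=1 PS=0]
  L1: frame=0x43 idx=7 entry=0x3D006 [P=0 RW=1 US=1 PS=0]
  → PAGE_NOT_PRESENT  (2 entries read)
#2 VA=0x16019E7 (w,user):
  L0: frame=0x3C idx=11 entry=0x45007 [P=1 RW=1 US=1 PS=0]
  L1: frame=0x45 idx=1 entry=0x49007 [P=1 RW=1 US=1 PS=0]
  ✓ 0x499E7  — 2 lookups
#3 VA=0x20038D6 (w,kernel):
  L0: frame=0x3C idx=16 entry=0x4D007 [P=1 RW=1 US=1 PS=0]
  L1: frame=0x4D idx=3 entry=0x50007 [P=1 RW=1 US=1 PS=0]
  ✓ 0x508D6  — 2 lookups

Entries read for #3: 2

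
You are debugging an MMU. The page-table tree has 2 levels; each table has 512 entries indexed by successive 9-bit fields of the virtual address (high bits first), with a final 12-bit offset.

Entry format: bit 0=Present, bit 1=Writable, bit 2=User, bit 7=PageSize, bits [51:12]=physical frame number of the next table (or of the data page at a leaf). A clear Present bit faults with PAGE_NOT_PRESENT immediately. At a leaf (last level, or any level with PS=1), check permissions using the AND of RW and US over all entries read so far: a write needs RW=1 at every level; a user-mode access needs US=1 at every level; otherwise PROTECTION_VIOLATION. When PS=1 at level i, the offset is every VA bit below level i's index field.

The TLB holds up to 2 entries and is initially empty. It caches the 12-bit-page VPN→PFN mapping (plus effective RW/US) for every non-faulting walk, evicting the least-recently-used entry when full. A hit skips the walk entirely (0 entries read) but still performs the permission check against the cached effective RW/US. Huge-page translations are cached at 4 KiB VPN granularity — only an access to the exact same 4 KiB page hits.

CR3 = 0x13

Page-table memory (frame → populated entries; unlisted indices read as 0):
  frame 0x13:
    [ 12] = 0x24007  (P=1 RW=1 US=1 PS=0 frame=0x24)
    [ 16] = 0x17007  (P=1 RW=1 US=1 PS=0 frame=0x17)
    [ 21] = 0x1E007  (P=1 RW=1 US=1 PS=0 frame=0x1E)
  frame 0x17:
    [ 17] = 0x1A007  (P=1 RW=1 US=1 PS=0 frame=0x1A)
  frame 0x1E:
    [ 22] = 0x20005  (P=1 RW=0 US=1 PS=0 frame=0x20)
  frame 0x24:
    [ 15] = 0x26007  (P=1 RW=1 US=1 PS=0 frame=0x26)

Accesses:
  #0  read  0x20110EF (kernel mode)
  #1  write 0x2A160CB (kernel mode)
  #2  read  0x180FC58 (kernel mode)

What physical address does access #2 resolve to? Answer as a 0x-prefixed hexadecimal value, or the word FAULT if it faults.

Per-access translation:
#0 VA=0x20110EF (r,kernel):
  lvl0: tbl 0x13, slot 16 ⇒ 0x17007 (P1/RW1/US1/PS0)
  lvl1: tbl 0x17, slot 17 ⇒ 0x1A007 (P1/RW1/US1/PS0)
  → PA=0x1A0EF  (2 entries read)
#1 VA=0x2A160CB (w,kernel):
  lvl0: tbl 0x13, slot 21 ⇒ 0x1E007 (P1/RW1/US1/PS0)
  lvl1: tbl 0x1E, slot 22 ⇒ 0x20005 (P1/RW0/US1/PS0)
  ⇒ fault: PROTECTION_VIOLATION  — 2 lookups
#2 VA=0x180FC58 (r,kernel):
  lvl0: tbl 0x13, slot 12 ⇒ 0x24007 (P1/RW1/US1/PS0)
  lvl1: tbl 0x24, slot 15 ⇒ 0x26007 (P1/RW1/US1/PS0)
  → PA=0x26C58  (2 entries read)

Access #2 PA: 0x26C58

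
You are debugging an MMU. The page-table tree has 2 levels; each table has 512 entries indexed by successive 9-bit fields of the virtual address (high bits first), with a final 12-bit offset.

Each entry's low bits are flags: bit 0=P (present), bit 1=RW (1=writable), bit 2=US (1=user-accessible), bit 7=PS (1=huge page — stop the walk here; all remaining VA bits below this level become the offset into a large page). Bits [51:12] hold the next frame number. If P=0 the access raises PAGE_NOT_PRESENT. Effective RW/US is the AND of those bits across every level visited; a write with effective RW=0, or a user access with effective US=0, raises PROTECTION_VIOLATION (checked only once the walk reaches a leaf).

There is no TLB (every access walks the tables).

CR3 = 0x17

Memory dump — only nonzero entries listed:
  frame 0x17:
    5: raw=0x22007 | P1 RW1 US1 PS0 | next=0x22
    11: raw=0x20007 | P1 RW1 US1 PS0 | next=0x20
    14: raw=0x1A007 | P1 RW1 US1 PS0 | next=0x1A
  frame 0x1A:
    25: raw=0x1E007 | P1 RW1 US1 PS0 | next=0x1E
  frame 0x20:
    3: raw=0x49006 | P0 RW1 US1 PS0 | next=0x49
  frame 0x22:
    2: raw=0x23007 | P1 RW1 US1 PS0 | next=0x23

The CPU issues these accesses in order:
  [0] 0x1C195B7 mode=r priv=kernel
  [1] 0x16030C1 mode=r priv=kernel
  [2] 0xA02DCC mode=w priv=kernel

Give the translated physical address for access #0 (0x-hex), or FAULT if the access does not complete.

Per-access translation:
#0 VA=0x1C195B7 (r,kernel):
  L0 @0x17[14] → 0x1A007  P=1,RW=1,US=1,PS=0
  L1 @0x1A[25] → 0x1E007  P=1,RW=1,US=1,PS=0
  → PA=0x1E5B7  (2 entries read)
#1 VA=0x16030C1 (r,kernel):
  L0 @0x17[11] → 0x20007  P=1,RW=1,US=1,PS=0
  L1 @0x20[3] → 0x49006  P=0,RW=1,US=1,PS=0
  → PAGE_NOT_PRESENT  (2 entries read)
#2 VA=0xA02DCC (w,kernel):
  L0 @0x17[5] → 0x22007  P=1,RW=1,US=1,PS=0
  L1 @0x22[2] → 0x23007  P=1,RW=1,US=1,PS=0
  → PA=0x23DCC  (2 entries read)

Access #0 PA: 0x1E5B7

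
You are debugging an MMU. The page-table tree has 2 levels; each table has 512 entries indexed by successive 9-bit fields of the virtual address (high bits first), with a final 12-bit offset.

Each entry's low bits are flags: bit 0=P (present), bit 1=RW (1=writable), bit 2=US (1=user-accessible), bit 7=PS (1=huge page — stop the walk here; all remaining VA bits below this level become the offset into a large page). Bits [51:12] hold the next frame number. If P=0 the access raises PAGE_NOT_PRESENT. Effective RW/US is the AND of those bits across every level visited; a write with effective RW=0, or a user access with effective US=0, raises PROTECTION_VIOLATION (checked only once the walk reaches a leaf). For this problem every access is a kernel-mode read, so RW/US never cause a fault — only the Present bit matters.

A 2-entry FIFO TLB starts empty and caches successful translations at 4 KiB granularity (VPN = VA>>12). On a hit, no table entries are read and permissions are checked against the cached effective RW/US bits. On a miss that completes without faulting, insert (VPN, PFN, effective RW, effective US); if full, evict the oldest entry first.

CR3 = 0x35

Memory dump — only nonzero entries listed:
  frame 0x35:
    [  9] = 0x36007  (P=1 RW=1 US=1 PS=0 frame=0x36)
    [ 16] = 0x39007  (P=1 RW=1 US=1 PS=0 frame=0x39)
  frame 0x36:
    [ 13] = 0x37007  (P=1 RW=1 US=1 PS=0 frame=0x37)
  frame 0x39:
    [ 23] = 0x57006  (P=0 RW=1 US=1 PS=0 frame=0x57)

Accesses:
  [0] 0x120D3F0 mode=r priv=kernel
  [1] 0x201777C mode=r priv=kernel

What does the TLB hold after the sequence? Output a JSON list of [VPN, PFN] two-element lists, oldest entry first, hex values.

Trace:
#0 VA=0x120D3F0 (r,kernel):
  L0 @0x35[9] → 0x36007  P=1,RW=1,US=1,PS=0
  L1 @0x36[13] → 0x37007  P=1,RW=1,US=1,PS=0
  ⇒ phys 0x373F0  [2 reads]
#1 VA=0x201777C (r,kernel):
  L0 @0x35[16] → 0x39007  P=1,RW=1,US=1,PS=0
  L1 @0x39[23] → 0x57006  P=0,RW=1,US=1,PS=0
  ⇒ fault: PAGE_NOT_PRESENT  — 2 lookups

TLB: [["0x120D", "0x37"]]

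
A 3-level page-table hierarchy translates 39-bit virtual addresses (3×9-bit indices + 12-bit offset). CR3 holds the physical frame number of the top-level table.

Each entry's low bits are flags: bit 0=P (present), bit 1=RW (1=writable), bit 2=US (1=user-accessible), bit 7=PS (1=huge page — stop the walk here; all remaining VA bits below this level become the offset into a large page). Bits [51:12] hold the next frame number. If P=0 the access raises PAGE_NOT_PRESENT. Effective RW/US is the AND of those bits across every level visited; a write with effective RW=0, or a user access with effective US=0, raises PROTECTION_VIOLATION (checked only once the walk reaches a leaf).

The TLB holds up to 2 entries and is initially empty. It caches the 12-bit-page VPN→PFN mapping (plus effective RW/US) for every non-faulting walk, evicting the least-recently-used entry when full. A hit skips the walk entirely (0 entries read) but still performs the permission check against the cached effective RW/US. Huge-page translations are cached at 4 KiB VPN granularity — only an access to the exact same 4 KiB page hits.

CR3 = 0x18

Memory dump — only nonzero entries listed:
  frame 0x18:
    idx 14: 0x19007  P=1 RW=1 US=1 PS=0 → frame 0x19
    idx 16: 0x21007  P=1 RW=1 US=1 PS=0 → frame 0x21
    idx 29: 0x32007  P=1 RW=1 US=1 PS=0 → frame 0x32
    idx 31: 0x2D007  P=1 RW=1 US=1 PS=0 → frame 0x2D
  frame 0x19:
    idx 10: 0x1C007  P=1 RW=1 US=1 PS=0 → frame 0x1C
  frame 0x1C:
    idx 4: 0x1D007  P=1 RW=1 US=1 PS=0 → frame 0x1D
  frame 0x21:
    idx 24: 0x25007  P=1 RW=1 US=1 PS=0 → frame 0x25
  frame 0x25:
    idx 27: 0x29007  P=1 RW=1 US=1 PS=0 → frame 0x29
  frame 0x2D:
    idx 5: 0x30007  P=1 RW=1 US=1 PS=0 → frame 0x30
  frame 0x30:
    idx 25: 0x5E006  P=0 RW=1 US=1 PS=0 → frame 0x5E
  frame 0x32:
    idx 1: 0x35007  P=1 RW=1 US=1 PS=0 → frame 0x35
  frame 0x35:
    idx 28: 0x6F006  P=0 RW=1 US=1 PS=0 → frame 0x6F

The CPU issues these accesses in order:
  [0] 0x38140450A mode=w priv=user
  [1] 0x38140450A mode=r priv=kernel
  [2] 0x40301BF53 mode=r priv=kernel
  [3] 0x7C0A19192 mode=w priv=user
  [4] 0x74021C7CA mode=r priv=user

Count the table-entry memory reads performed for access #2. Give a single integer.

Per-access translation:
#0 VA=0x38140450A (w,user):
  lvl0: tbl 0x18, slot 14 ⇒ 0x19007 (P1/RW1/US1/PS0)
  lvl1: tbl 0x19, slot 10 ⇒ 0x1C007 (P1/RW1/US1/PS0)
  lvl2: tbl 0x1C, slot 4 ⇒ 0x1D007 (P1/RW1/US1/PS0)
  → PA=0x1D50A  (3 entries read)
#1 VA=0x38140450A (r,kernel):
  TLB hit vpn=0x381404 → PA=0x1D50A
#2 VA=0x40301BF53 (r,kernel):
  lvl0: tbl 0x18, slot 16 ⇒ 0x21007 (P1/RW1/US1/PS0)
  lvl1: tbl 0x21, slot 24 ⇒ 0x25007 (P1/RW1/US1/PS0)
  lvl2: tbl 0x25, slot 27 ⇒ 0x29007 (P1/RW1/US1/PS0)
  → PA=0x29F53  (3 entries read)
#3 VA=0x7C0A19192 (w,user):
  lvl0: tbl 0x18, slot 31 ⇒ 0x2D007 (P1/RW1/US1/PS0)
  lvl1: tbl 0x2D, slot 5 ⇒ 0x30007 (P1/RW1/US1/PS0)
  lvl2: tbl 0x30, slot 25 ⇒ 0x5E006 (P0/RW1/US1/PS0)
  → PAGE_NOT_PRESENT  (3 entries read)
#4 VA=0x74021C7CA (r,user):
  lvl0: tbl 0x18, slot 29 ⇒ 0x32007 (P1/RW1/US1/PS0)
  lvl1: tbl 0x32, slot 1 ⇒ 0x35007 (P1/RW1/US1/PS0)
  lvl2: tbl 0x35, slot 28 ⇒ 0x6F006 (P0/RW1/US1/PS0)
  → PAGE_NOT_PRESENT  (3 entries read)

Entries read for #2: 3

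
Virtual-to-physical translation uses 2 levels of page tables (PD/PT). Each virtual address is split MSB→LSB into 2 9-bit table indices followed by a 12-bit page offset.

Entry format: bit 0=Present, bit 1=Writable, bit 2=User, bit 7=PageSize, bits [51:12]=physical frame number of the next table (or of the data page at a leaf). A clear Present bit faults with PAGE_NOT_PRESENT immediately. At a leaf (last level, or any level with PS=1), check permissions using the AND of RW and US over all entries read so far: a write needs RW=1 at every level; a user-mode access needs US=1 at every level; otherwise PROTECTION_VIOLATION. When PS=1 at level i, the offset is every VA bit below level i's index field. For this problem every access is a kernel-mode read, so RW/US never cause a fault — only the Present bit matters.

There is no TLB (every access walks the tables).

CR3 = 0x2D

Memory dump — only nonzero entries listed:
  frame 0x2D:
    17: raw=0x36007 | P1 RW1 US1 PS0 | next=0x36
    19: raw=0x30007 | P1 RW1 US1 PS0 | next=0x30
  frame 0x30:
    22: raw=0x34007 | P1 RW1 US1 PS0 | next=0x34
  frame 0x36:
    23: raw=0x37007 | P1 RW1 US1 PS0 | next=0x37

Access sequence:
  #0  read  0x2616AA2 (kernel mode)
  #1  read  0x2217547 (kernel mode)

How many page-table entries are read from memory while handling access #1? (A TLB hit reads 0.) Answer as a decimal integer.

Per-access translation:
#0 VA=0x2616AA2 (r,kernel):
  L0: frame=0x2D idx=19 entry=0x30007 [P=1 RW=1 US=1 PS=0]
  L1: frame=0x30 idx=22 entry=0x34007 [P=1 RW=1 US=1 PS=0]
  ⇒ phys 0x34AA2  [2 reads]
#1 VA=0x2217547 (r,kernel):
  L0: frame=0x2D idx=17 entry=0x36007 [P=1 RW=1 US=1 PS=0]
  L1: frame=0x36 idx=23 entry=0x37007 [P=1 RW=1 US=1 PS=0]
  ⇒ phys 0x37547  [2 reads]

Entries read for #1: 2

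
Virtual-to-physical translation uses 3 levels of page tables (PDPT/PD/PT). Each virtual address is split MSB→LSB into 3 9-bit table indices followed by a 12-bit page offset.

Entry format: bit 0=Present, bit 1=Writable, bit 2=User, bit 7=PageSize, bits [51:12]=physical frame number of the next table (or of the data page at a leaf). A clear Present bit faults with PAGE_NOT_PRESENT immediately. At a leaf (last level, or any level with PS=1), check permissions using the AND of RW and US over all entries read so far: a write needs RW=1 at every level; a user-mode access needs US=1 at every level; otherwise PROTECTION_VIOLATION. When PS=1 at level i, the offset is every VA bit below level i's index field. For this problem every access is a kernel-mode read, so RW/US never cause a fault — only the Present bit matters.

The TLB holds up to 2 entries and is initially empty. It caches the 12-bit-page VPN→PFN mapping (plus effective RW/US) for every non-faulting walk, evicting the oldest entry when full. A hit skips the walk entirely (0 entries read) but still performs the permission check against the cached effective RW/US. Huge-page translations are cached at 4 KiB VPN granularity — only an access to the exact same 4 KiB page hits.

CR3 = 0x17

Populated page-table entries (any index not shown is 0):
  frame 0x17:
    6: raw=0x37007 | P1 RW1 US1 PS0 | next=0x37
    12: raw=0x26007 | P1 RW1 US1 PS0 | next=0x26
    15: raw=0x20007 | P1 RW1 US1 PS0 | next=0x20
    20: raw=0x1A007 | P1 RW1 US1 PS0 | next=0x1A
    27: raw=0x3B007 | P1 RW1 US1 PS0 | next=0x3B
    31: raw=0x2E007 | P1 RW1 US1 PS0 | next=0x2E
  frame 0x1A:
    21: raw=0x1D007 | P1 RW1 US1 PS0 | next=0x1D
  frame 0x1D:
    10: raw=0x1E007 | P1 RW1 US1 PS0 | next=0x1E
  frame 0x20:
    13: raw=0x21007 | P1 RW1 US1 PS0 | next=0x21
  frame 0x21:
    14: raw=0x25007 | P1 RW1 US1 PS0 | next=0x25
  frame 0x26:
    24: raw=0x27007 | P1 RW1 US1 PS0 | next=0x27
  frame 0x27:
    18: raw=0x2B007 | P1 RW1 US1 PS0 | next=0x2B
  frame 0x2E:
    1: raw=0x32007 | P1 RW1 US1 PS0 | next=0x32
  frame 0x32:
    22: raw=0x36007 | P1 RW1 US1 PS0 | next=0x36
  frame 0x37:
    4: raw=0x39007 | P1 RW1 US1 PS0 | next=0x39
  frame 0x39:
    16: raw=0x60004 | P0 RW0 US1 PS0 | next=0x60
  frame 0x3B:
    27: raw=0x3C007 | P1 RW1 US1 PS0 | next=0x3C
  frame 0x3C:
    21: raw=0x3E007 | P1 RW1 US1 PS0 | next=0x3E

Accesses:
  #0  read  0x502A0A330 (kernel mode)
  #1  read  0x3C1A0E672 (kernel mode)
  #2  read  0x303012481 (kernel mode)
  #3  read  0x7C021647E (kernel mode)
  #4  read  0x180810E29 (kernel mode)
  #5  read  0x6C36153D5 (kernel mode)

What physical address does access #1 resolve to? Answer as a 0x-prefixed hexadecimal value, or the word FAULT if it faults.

Per-access translation:
#0 VA=0x502A0A330 (r,kernel):
  lvl0: tbl 0x17, slot 20 ⇒ 0x1A007 (P1/RW1/US1/PS0)
  lvl1: tbl 0x1A, slot 21 ⇒ 0x1D007 (P1/RW1/US1/PS0)
  lvl2: tbl 0x1D, slot 10 ⇒ 0x1E007 (P1/RW1/US1/PS0)
  ✓ 0x1E330  — 3 lookups
#1 VA=0x3C1A0E672 (r,kernel):
  lvl0: tbl 0x17, slot 15 ⇒ 0x20007 (P1/RW1/US1/PS0)
  lvl1: tbl 0x20, slot 13 ⇒ 0x21007 (P1/RW1/US1/PS0)
  lvl2: tbl 0x21, slot 14 ⇒ 0x25007 (P1/RW1/US1/PS0)
  ✓ 0x25672  — 3 lookups
#2 VA=0x303012481 (r,kernel):
  lvl0: tbl 0x17, slot 12 ⇒ 0x26007 (P1/RW1/US1/PS0)
  lvl1: tbl 0x26, slot 24 ⇒ 0x27007 (P1/RW1/US1/PS0)
  lvl2: tbl 0x27, slot 18 ⇒ 0x2B007 (P1/RW1/US1/PS0)
  ✓ 0x2B481  — 3 lookups
#3 VA=0x7C021647E (r,kernel):
  lvl0: tbl 0x17, slot 31 ⇒ 0x2E007 (P1/RW1/US1/PS0)
  lvl1: tbl 0x2E, slot 1 ⇒ 0x32007 (P1/RW1/US1/PS0)
  lvl2: tbl 0x32, slot 22 ⇒ 0x36007 (P1/RW1/US1/PS0)
  ✓ 0x3647E  — 3 lookups
#4 VA=0x180810E29 (r,kernel):
  lvl0: tbl 0x17, slot 6 ⇒ 0x37007 (P1/RW1/US1/PS0)
  lvl1: tbl 0x37, slot 4 ⇒ 0x39007 (P1/RW1/US1/PS0)
  lvl2: tbl 0x39, slot 16 ⇒ 0x60004 (P0/RW0/US1/PS0)
  ✗ PAGE_NOT_PRESENT  [3 reads]
#5 VA=0x6C36153D5 (r,kernel):
  lvl0: tbl 0x17, slot 27 ⇒ 0x3B007 (P1/RW1/US1/PS0)
  lvl1: tbl 0x3B, slot 27 ⇒ 0x3C007 (P1/RW1/US1/PS0)
  lvl2: tbl 0x3C, slot 21 ⇒ 0x3E007 (P1/RW1/US1/PS0)
  ✓ 0x3E3D5  — 3 lookups

Access #1 PA: 0x25672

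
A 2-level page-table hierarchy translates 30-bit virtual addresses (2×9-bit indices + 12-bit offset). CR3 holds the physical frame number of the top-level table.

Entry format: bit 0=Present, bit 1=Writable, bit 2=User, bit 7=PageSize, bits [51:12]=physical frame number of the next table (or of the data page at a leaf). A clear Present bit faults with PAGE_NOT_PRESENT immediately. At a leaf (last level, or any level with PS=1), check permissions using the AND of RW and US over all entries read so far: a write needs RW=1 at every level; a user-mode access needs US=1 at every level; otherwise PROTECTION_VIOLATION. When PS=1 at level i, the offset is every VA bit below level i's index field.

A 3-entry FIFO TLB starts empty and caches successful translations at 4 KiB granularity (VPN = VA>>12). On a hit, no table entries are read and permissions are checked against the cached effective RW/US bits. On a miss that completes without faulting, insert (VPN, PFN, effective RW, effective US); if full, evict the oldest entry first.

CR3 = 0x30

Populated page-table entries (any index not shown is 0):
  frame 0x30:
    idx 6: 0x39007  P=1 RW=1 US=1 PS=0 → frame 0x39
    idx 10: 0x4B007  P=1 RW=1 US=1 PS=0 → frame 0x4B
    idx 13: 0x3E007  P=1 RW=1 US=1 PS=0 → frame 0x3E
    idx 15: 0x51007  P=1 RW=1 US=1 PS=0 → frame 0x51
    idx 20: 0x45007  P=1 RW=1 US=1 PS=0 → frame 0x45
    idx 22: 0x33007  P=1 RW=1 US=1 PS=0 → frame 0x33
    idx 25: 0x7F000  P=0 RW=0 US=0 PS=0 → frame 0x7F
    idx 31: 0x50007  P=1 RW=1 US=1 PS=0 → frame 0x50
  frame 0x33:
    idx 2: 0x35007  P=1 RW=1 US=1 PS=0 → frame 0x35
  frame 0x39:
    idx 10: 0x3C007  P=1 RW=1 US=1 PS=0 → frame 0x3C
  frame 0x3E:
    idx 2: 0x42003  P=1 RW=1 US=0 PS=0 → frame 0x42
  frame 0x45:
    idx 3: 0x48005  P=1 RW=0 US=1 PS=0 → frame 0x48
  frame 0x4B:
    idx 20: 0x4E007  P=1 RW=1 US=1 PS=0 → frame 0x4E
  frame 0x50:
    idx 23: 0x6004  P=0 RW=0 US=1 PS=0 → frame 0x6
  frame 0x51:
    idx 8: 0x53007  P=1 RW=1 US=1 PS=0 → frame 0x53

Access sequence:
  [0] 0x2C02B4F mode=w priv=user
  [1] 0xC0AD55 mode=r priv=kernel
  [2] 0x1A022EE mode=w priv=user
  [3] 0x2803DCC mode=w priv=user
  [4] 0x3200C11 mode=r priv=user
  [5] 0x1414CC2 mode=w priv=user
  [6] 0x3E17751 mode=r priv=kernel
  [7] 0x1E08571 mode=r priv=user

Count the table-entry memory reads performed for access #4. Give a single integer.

Trace:
#0 VA=0x2C02B4F (w,user):
  L0: frame=0x30 idx=22 entry=0x33007 [P=1 RW=1 US=1 PS=0]
  L1: frame=0x33 idx=2 entry=0x35007 [P=1 RW=1 US=1 PS=0]
  ⇒ phys 0x35B4F  [2 reads]
#1 VA=0xC0AD55 (r,kernel):
  L0: frame=0x30 idx=6 entry=0x39007 [P=1 RW=1 US=1 PS=0]
  L1: frame=0x39 idx=10 entry=0x3C007 [P=1 RW=1 US=1 PS=0]
  ⇒ phys 0x3CD55  [2 reads]
#2 VA=0x1A022EE (w,user):
  L0: frame=0x30 idx=13 entry=0x3E007 [P=1 RW=1 US=1 PS=0]
  L1: frame=0x3E idx=2 entry=0x42003 [P=1 RW=1 US=0 PS=0]
  ✗ PROTECTION_VIOLATION  [2 reads]
#3 VA=0x2803DCC (w,user):
  L0: frame=0x30 idx=20 entry=0x45007 [P=1 RW=1 US=1 PS=0]
  L1: frame=0x45 idx=3 entry=0x48005 [P=1 RW=0 US=1 PS=0]
  ✗ PROTECTION_VIOLATION  [2 reads]
#4 VA=0x3200C11 (r,user):
  L0: frame=0x30 idx=25 entry=0x7F000 [P=0 RW=0 US=0 PS=0]
  ✗ PAGE_NOT_PRESENT  [1 reads]
#5 VA=0x1414CC2 (w,user):
  L0: frame=0x30 idx=10 entry=0x4B007 [P=1 RW=1 US=1 PS=0]
  L1: frame=0x4B idx=20 entry=0x4E007 [P=1 RW=1 US=1 PS=0]
  ⇒ phys 0x4ECC2  [2 reads]
#6 VA=0x3E17751 (r,kernel):
  L0: frame=0x30 idx=31 entry=0x50007 [P=1 RW=1 US=1 PS=0]
  L1: frame=0x50 idx=23 entry=0x6004 [P=0 RW=0 US=1 PS=0]
  ✗ PAGE_NOT_PRESENT  [2 reads]
#7 VA=0x1E08571 (r,user):
  L0: frame=0x30 idx=15 entry=0x51007 [P=1 RW=1 US=1 PS=0]
  L1: frame=0x51 idx=8 entry=0x53007 [P=1 RW=1 US=1 PS=0]
  ⇒ phys 0x53571  [2 reads]

Entries read for #4: 1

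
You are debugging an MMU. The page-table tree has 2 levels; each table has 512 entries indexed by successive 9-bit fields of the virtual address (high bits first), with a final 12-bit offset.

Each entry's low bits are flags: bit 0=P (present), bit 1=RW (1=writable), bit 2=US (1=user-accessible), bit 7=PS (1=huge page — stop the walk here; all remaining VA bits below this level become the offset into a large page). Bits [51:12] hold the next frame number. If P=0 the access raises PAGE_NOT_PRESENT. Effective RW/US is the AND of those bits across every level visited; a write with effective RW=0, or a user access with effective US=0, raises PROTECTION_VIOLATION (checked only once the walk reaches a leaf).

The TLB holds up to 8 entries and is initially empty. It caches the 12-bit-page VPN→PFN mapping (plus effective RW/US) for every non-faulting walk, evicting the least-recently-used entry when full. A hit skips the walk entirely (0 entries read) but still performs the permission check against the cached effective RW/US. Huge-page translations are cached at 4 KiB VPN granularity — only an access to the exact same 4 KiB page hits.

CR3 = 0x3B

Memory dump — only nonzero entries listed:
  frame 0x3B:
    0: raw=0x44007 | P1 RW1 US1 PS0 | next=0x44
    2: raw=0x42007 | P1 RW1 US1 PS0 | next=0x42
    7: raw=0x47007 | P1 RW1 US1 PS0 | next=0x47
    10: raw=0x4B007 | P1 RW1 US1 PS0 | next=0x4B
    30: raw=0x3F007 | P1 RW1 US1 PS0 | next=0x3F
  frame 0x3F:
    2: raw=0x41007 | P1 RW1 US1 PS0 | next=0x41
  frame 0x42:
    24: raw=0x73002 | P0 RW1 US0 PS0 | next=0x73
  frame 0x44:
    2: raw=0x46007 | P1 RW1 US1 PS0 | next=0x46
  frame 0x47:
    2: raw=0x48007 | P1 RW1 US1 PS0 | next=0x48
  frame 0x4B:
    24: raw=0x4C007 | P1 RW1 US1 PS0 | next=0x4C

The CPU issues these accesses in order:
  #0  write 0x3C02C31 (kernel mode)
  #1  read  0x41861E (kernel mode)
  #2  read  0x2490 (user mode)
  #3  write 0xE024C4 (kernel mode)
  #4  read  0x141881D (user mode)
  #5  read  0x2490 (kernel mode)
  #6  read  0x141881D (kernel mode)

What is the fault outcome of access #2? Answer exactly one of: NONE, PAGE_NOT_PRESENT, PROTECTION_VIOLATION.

Per-access translation:
#0 VA=0x3C02C31 (w,kernel):
  lvl0: tbl 0x3B, slot 30 ⇒ 0x3F007 (P1/RW1/US1/PS0)
  lvl1: tbl 0x3F, slot 2 ⇒ 0x41007 (P1/RW1/US1/PS0)
  ✓ 0x41C31  — 2 lookups
#1 VA=0x41861E (r,kernel):
  lvl0: tbl 0x3B, slot 2 ⇒ 0x42007 (P1/RW1/US1/PS0)
  lvl1: tbl 0x42, slot 24 ⇒ 0x73002 (P0/RW1/US0/PS0)
  ✗ PAGE_NOT_PRESENT  [2 reads]
#2 VA=0x2490 (r,user):
  lvl0: tbl 0x3B, slot 0 ⇒ 0x44007 (P1/RW1/US1/PS0)
  lvl1: tbl 0x44, slot 2 ⇒ 0x46007 (P1/RW1/US1/PS0)
  ✓ 0x46490  — 2 lookups
#3 VA=0xE024C4 (w,kernel):
  lvl0: tbl 0x3B, slot 7 ⇒ 0x47007 (P1/RW1/US1/PS0)
  lvl1: tbl 0x47, slot 2 ⇒ 0x48007 (P1/RW1/US1/PS0)
  ✓ 0x484C4  — 2 lookups
#4 VA=0x141881D (r,user):
  lvl0: tbl 0x3B, slot 10 ⇒ 0x4B007 (P1/RW1/US1/PS0)
  lvl1: tbl 0x4B, slot 24 ⇒ 0x4C007 (P1/RW1/US1/PS0)
  ✓ 0x4C81D  — 2 lookups
#5 VA=0x2490 (r,kernel):
  TLB hit vpn=0x2 → PA=0x46490
#6 VA=0x141881D (r,kernel):
  TLB hit vpn=0x1418 → PA=0x4C81D

Access #2 fault: NONE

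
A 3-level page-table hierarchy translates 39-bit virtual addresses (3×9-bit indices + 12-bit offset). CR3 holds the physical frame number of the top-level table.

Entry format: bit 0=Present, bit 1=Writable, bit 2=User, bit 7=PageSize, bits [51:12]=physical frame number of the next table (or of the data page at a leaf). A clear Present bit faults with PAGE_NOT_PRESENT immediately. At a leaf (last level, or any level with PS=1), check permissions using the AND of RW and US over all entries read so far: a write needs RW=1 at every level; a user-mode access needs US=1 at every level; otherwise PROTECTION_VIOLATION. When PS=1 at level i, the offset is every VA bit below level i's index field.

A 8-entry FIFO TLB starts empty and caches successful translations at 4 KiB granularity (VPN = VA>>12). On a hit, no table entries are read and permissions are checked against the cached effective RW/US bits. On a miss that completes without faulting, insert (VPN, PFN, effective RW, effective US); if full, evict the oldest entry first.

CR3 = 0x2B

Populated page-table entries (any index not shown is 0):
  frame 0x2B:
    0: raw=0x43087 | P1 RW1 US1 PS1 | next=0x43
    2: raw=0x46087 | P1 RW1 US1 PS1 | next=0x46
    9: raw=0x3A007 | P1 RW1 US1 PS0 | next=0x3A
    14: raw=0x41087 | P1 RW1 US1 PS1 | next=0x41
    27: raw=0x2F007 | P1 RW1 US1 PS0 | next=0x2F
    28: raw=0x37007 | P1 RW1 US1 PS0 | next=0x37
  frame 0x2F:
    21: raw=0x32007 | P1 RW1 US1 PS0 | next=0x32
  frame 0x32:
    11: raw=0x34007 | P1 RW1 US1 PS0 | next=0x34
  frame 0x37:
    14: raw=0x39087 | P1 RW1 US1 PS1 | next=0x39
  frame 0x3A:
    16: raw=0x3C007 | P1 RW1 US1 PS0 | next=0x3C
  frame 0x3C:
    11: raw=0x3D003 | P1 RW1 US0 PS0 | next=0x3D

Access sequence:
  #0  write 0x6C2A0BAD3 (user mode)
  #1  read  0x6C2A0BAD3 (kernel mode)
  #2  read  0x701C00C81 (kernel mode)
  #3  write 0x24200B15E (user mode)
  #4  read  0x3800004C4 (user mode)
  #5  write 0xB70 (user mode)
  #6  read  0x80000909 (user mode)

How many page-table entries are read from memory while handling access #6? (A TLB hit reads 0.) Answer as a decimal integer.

Walk each access:
#0 VA=0x6C2A0BAD3 (w,user):
  L0: frame=0x2B idx=27 entry=0x2F007 [P=1 RW=1 US=1 PS=0]
  L1: frame=0x2F idx=21 entry=0x32007 [P=1 RW=1 US=1 PS=0]
  L2: frame=0x32 idx=11 entry=0x34007 [P=1 RW=1 US=1 PS=0]
  → PA=0x34AD3  (3 entries read)
#1 VA=0x6C2A0BAD3 (r,kernel):
  TLB hit vpn=0x6C2A0B → PA=0x34AD3
#2 VA=0x701C00C81 (r,kernel):
  L0: frame=0x2B idx=28 entry=0x37007 [P=1 RW=1 US=1 PS=0]
  L1: frame=0x37 idx=14 entry=0x39087 [P=1 RW=1 US=1 PS=1]
  → PA=0x39C81 (huge @L1)  (2 entries read)
#3 VA=0x24200B15E (w,user):
  L0: frame=0x2B idx=9 entry=0x3A007 [P=1 RW=1 US=1 PS=0]
  L1: frame=0x3A idx=16 entry=0x3C007 [P=1 RW=1 US=1 PS=0]
  L2: frame=0x3C idx=11 entry=0x3D003 [P=1 RW=1 US=0 PS=0]
  → PROTECTION_VIOLATION  (3 entries read)
#4 VA=0x3800004C4 (r,user):
  L0: frame=0x2B idx=14 entry=0x41087 [P=1 RW=1 US=1 PS=1]
  → PA=0x414C4 (huge @L0)  (1 entries read)
#5 VA=0xB70 (w,user):
  L0: frame=0x2B idx=0 entry=0x43087 [P=1 RW=1 US=1 PS=1]
  → PA=0x43B70 (huge @L0)  (1 entries read)
#6 VA=0x80000909 (r,user):
  L0: frame=0x2B idx=2 entry=0x46087 [P=1 RW=1 US=1 PS=1]
  → PA=0x46909 (huge @L0)  (1 entries read)

Entries read for #6: 1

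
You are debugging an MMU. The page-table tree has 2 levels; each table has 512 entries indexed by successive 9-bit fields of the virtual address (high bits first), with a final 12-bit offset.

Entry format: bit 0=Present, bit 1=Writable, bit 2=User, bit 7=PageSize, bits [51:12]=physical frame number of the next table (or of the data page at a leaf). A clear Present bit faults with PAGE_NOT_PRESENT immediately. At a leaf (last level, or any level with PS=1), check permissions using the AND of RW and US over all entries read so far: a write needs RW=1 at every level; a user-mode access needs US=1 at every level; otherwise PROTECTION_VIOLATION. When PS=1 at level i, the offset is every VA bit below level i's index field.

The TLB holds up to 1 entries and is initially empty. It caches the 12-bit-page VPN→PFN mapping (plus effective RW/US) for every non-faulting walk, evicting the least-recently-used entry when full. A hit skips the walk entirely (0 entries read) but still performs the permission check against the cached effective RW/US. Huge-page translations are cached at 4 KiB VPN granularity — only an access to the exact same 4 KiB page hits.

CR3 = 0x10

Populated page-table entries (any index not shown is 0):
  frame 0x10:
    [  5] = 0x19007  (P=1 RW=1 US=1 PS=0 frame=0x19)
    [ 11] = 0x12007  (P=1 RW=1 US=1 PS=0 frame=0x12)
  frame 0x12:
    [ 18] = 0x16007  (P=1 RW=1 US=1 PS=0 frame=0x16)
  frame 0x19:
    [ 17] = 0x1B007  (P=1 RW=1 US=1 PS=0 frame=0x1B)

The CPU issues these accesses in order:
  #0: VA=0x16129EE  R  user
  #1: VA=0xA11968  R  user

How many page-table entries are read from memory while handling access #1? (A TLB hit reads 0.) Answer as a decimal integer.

Per-access translation:
#0 VA=0x16129EE (r,user):
  [0] read 0x10 idx=11: raw=0x12007 flags P=1 W=1 U=1 S=0
  [1] read 0x12 idx=18: raw=0x16007 flags P=1 W=1 U=1 S=0
  → PA=0x169EE  (2 entries read)
#1 VA=0xA11968 (r,user):
  [0] read 0x10 idx=5: raw=0x19007 flags P=1 W=1 U=1 S=0
  [1] read 0x19 idx=17: raw=0x1B007 flags P=1 W=1 U=1 S=0
  → PA=0x1B968  (2 entries read)

Entries read for #1: 2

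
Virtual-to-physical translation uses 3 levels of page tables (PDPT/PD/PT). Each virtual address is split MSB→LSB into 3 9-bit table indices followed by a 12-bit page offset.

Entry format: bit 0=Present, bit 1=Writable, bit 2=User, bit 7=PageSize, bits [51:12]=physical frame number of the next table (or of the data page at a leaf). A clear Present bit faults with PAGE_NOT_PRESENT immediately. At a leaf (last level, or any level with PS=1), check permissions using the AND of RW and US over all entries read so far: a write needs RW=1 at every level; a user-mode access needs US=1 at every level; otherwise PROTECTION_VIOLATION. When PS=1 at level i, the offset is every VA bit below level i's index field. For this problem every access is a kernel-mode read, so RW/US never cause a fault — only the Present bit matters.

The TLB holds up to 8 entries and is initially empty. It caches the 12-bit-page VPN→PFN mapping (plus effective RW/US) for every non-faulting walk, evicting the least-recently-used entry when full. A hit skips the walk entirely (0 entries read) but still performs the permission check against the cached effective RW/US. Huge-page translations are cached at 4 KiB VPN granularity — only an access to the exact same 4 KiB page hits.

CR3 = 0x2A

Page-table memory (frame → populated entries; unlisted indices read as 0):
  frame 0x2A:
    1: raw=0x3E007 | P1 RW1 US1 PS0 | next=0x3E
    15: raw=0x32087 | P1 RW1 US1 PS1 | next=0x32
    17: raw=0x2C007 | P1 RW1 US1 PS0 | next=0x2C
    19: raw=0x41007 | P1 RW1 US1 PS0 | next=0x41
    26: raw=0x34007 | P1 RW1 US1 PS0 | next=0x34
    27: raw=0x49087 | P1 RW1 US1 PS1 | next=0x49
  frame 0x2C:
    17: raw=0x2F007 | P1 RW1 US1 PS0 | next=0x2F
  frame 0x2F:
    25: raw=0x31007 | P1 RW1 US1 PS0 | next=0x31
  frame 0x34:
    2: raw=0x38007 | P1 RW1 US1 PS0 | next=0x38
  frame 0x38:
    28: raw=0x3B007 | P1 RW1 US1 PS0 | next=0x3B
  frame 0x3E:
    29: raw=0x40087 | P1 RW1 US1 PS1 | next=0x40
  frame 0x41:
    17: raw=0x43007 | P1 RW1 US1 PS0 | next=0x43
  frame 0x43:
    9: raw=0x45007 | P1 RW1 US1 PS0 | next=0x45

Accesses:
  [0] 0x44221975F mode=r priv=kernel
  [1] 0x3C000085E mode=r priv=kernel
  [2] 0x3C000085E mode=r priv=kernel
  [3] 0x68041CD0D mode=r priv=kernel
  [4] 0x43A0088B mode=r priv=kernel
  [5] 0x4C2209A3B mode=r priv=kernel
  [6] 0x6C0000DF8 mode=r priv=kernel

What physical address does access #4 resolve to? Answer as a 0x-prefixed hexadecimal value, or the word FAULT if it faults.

Walk each access:
#0 VA=0x44221975F (r,kernel):
  L0 @0x2A[17] → 0x2C007  P=1,RW=1,US=1,PS=0
  L1 @0x2C[17] → 0x2F007  P=1,RW=1,US=1,PS=0
  L2 @0x2F[25] → 0x31007  P=1,RW=1,US=1,PS=0
  ⇒ phys 0x3175F  [3 reads]
#1 VA=0x3C000085E (r,kernel):
  L0 @0x2A[15] → 0x32087  P=1,RW=1,US=1,PS=1
  ⇒ phys 0x3285E (huge @L0)  [1 reads]
#2 VA=0x3C000085E (r,kernel):
  TLB hit vpn=0x3C0000 → PA=0x3285E
#3 VA=0x68041CD0D (r,kernel):
  L0 @0x2A[26] → 0x34007  P=1,RW=1,US=1,PS=0
  L1 @0x34[2] → 0x38007  P=1,RW=1,US=1,PS=0
  L2 @0x38[28] → 0x3B007  P=1,RW=1,US=1,PS=0
  ⇒ phys 0x3BD0D  [3 reads]
#4 VA=0x43A0088B (r,kernel):
  L0 @0x2A[1] → 0x3E007  P=1,RW=1,US=1,PS=0
  L1 @0x3E[29] → 0x40087  P=1,RW=1,US=1,PS=1
  ⇒ phys 0x4088B (huge @L1)  [2 reads]
#5 VA=0x4C2209A3B (r,kernel):
  L0 @0x2A[19] → 0x41007  P=1,RW=1,US=1,PS=0
  L1 @0x41[17] → 0x43007  P=1,RW=1,US=1,PS=0
  L2 @0x43[9] → 0x45007  P=1,RW=1,US=1,PS=0
  ⇒ phys 0x45A3B  [3 reads]
#6 VA=0x6C0000DF8 (r,kernel):
  L0 @0x2A[27] → 0x49087  P=1,RW=1,US=1,PS=1
  ⇒ phys 0x49DF8 (huge @L0)  [1 reads]

Access #4 PA: 0x4088B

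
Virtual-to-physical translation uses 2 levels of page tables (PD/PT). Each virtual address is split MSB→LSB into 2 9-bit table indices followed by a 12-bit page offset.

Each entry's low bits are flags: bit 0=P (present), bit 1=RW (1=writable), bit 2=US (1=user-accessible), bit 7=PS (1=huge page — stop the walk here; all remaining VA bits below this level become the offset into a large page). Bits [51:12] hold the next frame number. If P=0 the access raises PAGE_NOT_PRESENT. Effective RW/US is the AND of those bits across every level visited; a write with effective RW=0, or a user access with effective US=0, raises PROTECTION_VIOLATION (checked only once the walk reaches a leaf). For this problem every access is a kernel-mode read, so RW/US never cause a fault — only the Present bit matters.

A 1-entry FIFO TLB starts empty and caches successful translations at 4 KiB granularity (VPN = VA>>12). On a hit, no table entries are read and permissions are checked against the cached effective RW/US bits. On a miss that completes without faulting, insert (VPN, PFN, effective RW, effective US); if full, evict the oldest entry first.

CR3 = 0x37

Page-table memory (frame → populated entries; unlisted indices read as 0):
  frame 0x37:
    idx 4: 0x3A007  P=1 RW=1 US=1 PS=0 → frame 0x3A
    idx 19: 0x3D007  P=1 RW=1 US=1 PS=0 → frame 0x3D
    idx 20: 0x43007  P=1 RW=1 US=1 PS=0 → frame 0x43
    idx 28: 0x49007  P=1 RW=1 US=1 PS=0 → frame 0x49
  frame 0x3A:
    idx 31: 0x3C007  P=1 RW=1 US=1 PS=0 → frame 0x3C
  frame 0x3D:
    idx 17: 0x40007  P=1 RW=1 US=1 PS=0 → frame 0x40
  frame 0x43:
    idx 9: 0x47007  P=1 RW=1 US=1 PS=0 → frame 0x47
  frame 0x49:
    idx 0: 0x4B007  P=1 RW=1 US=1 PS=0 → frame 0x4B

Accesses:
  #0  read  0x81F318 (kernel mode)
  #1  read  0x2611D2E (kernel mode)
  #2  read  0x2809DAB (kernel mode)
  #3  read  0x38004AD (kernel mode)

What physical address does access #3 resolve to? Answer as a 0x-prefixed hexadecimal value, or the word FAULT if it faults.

Walk each access:
#0 VA=0x81F318 (r,kernel):
  lvl0: tbl 0x37, slot 4 ⇒ 0x3A007 (P1/RW1/US1/PS0)
  lvl1: tbl 0x3A, slot 31 ⇒ 0x3C007 (P1/RW1/US1/PS0)
  ✓ 0x3C318  — 2 lookups
#1 VA=0x2611D2E (r,kernel):
  lvl0: tbl 0x37, slot 19 ⇒ 0x3D007 (P1/RW1/US1/PS0)
  lvl1: tbl 0x3D, slot 17 ⇒ 0x40007 (P1/RW1/US1/PS0)
  ✓ 0x40D2E  — 2 lookups
#2 VA=0x2809DAB (r,kernel):
  lvl0: tbl 0x37, slot 20 ⇒ 0x43007 (P1/RW1/US1/PS0)
  lvl1: tbl 0x43, slot 9 ⇒ 0x47007 (P1/RW1/US1/PS0)
  ✓ 0x47DAB  — 2 lookups
#3 VA=0x38004AD (r,kernel):
  lvl0: tbl 0x37, slot 28 ⇒ 0x49007 (P1/RW1/US1/PS0)
  lvl1: tbl 0x49, slot 0 ⇒ 0x4B007 (P1/RW1/US1/PS0)
  ✓ 0x4B4AD  — 2 lookups

Access #3 PA: 0x4B4AD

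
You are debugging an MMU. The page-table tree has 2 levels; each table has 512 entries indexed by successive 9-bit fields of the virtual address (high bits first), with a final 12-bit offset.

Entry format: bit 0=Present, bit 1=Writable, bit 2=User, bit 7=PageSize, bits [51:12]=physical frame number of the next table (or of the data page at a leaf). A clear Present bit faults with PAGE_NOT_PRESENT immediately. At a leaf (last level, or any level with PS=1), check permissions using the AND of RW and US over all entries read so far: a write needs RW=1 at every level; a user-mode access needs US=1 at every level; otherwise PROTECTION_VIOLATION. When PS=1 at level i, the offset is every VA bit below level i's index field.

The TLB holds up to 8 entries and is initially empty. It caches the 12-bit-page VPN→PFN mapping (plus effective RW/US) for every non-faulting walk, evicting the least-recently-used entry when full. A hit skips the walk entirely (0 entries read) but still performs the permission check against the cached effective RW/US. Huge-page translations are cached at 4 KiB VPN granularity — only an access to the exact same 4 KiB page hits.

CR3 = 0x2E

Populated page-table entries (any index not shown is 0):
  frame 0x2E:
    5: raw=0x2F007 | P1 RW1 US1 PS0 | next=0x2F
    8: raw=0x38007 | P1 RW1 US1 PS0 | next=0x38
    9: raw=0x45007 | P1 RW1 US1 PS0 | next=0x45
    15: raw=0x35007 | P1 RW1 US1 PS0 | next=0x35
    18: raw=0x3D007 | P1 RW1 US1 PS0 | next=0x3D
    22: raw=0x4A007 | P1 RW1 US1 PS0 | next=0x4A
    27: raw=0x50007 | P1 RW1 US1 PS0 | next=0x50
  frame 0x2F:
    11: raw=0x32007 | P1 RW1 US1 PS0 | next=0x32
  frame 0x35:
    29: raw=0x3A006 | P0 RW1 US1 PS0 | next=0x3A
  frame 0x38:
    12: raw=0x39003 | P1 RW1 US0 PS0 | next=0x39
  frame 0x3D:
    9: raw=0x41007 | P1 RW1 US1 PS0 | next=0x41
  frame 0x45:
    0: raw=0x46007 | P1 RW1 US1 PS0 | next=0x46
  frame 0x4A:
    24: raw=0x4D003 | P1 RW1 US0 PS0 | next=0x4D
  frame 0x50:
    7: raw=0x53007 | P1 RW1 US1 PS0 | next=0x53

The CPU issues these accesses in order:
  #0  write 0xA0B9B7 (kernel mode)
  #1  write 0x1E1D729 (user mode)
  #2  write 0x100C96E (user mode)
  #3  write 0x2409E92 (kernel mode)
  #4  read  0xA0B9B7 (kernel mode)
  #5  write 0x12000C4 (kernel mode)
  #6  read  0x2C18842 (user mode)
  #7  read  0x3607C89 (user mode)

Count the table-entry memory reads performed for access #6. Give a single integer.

Walk each access:
#0 VA=0xA0B9B7 (w,kernel):
  L0: frame=0x2E idx=5 entry=0x2F007 [P=1 RW=1 US=1 PS=0]
  L1: frame=0x2F idx=11 entry=0x32007 [P=1 RW=1 US=1 PS=0]
  ✓ 0x329B7  — 2 lookups
#1 VA=0x1E1D729 (w,user):
  L0: frame=0x2E idx=15 entry=0x35007 [P=1 RW=1 US=1 PS=0]
  L1: frame=0x35 idx=29 entry=0x3A006 [P=0 RW=1 US=1 PS=0]
  ✗ PAGE_NOT_PRESENT  [2 reads]
#2 VA=0x100C96E (w,user):
  L0: frame=0x2E idx=8 entry=0x38007 [P=1 RW=1 US=1 PS=0]
  L1: frame=0x38 idx=12 entry=0x39003 [P=1 RW=1 US=0 PS=0]
  ✗ PROTECTION_VIOLATION  [2 reads]
#3 VA=0x2409E92 (w,kernel):
  L0: frame=0x2E idx=18 entry=0x3D007 [P=1 RW=1 US=1 PS=0]
  L1: frame=0x3D idx=9 entry=0x41007 [P=1 RW=1 US=1 PS=0]
  ✓ 0x41E92  — 2 lookups
#4 VA=0xA0B9B7 (r,kernel):
  TLB hit vpn=0xA0B → PA=0x329B7
#5 VA=0x12000C4 (w,kernel):
  L0: frame=0x2E idx=9 entry=0x45007 [P=1 RW=1 US=1 PS=0]
  L1: frame=0x45 idx=0 entry=0x46007 [P=1 RW=1 US=1 PS=0]
  ✓ 0x460C4  — 2 lookups
#6 VA=0x2C18842 (r,user):
  L0: frame=0x2E idx=22 entry=0x4A007 [P=1 RW=1 US=1 PS=0]
  L1: frame=0x4A idx=24 entry=0x4D003 [P=1 RW=1 US=0 PS=0]
  ✗ PROTECTION_VIOLATION  [2 reads]
#7 VA=0x3607C89 (r,user):
  L0: frame=0x2E idx=27 entry=0x50007 [P=1 RW=1 US=1 PS=0]
  L1: frame=0x50 idx=7 entry=0x53007 [P=1 RW=1 US=1 PS=0]
  ✓ 0x53C89  — 2 lookups

Entries read for #6: 2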